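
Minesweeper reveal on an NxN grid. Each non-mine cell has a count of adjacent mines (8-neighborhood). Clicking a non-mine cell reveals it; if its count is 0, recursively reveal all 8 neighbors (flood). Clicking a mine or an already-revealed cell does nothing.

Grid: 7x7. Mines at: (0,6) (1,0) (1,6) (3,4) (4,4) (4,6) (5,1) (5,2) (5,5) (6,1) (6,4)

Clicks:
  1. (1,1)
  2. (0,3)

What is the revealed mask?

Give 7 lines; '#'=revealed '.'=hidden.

Click 1 (1,1) count=1: revealed 1 new [(1,1)] -> total=1
Click 2 (0,3) count=0: revealed 23 new [(0,1) (0,2) (0,3) (0,4) (0,5) (1,2) (1,3) (1,4) (1,5) (2,0) (2,1) (2,2) (2,3) (2,4) (2,5) (3,0) (3,1) (3,2) (3,3) (4,0) (4,1) (4,2) (4,3)] -> total=24

Answer: .#####.
.#####.
######.
####...
####...
.......
.......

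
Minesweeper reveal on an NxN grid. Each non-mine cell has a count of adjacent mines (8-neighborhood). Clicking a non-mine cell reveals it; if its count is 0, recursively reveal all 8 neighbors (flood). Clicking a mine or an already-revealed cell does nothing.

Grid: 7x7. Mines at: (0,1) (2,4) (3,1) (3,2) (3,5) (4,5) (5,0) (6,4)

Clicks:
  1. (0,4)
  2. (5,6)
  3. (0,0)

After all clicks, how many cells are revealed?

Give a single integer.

Click 1 (0,4) count=0: revealed 12 new [(0,2) (0,3) (0,4) (0,5) (0,6) (1,2) (1,3) (1,4) (1,5) (1,6) (2,5) (2,6)] -> total=12
Click 2 (5,6) count=1: revealed 1 new [(5,6)] -> total=13
Click 3 (0,0) count=1: revealed 1 new [(0,0)] -> total=14

Answer: 14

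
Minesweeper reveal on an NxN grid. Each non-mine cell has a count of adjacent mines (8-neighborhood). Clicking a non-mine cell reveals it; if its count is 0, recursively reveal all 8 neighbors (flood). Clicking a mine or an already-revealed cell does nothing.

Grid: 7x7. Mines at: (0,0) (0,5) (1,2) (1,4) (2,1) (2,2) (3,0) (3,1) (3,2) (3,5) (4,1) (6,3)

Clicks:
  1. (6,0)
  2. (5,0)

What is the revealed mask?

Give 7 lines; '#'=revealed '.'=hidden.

Click 1 (6,0) count=0: revealed 6 new [(5,0) (5,1) (5,2) (6,0) (6,1) (6,2)] -> total=6
Click 2 (5,0) count=1: revealed 0 new [(none)] -> total=6

Answer: .......
.......
.......
.......
.......
###....
###....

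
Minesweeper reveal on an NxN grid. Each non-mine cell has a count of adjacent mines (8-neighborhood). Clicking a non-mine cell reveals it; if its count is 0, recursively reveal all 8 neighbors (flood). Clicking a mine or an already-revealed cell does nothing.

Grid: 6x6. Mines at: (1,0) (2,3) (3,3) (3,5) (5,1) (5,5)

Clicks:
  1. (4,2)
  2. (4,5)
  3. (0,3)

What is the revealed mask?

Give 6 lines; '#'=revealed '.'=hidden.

Answer: .#####
.#####
....##
......
..#..#
......

Derivation:
Click 1 (4,2) count=2: revealed 1 new [(4,2)] -> total=1
Click 2 (4,5) count=2: revealed 1 new [(4,5)] -> total=2
Click 3 (0,3) count=0: revealed 12 new [(0,1) (0,2) (0,3) (0,4) (0,5) (1,1) (1,2) (1,3) (1,4) (1,5) (2,4) (2,5)] -> total=14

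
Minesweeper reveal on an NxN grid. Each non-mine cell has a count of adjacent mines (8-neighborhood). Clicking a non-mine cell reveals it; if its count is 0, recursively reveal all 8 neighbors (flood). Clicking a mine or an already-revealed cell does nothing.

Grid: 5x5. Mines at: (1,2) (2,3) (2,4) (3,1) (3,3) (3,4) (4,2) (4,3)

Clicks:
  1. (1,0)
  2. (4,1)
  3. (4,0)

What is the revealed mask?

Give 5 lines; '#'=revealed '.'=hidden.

Click 1 (1,0) count=0: revealed 6 new [(0,0) (0,1) (1,0) (1,1) (2,0) (2,1)] -> total=6
Click 2 (4,1) count=2: revealed 1 new [(4,1)] -> total=7
Click 3 (4,0) count=1: revealed 1 new [(4,0)] -> total=8

Answer: ##...
##...
##...
.....
##...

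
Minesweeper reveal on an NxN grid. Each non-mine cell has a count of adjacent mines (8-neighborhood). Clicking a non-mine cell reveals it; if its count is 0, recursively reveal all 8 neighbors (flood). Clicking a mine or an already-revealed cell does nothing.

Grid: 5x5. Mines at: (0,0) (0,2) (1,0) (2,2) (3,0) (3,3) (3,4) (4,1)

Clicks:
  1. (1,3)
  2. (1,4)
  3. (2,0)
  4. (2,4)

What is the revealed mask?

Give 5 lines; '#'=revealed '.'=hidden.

Answer: ...##
...##
#..##
.....
.....

Derivation:
Click 1 (1,3) count=2: revealed 1 new [(1,3)] -> total=1
Click 2 (1,4) count=0: revealed 5 new [(0,3) (0,4) (1,4) (2,3) (2,4)] -> total=6
Click 3 (2,0) count=2: revealed 1 new [(2,0)] -> total=7
Click 4 (2,4) count=2: revealed 0 new [(none)] -> total=7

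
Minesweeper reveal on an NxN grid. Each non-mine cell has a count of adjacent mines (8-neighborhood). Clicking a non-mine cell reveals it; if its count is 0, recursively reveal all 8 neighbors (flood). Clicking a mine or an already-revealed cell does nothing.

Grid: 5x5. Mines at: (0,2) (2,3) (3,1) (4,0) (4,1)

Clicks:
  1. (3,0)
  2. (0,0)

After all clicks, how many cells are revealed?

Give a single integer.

Answer: 7

Derivation:
Click 1 (3,0) count=3: revealed 1 new [(3,0)] -> total=1
Click 2 (0,0) count=0: revealed 6 new [(0,0) (0,1) (1,0) (1,1) (2,0) (2,1)] -> total=7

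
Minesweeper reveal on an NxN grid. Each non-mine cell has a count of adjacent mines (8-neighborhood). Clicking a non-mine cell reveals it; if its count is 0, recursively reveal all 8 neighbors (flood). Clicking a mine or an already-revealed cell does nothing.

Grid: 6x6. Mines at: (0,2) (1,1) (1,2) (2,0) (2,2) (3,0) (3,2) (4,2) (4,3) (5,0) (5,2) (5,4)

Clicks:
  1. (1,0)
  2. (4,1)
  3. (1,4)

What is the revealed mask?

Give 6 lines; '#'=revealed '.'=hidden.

Click 1 (1,0) count=2: revealed 1 new [(1,0)] -> total=1
Click 2 (4,1) count=5: revealed 1 new [(4,1)] -> total=2
Click 3 (1,4) count=0: revealed 14 new [(0,3) (0,4) (0,5) (1,3) (1,4) (1,5) (2,3) (2,4) (2,5) (3,3) (3,4) (3,5) (4,4) (4,5)] -> total=16

Answer: ...###
#..###
...###
...###
.#..##
......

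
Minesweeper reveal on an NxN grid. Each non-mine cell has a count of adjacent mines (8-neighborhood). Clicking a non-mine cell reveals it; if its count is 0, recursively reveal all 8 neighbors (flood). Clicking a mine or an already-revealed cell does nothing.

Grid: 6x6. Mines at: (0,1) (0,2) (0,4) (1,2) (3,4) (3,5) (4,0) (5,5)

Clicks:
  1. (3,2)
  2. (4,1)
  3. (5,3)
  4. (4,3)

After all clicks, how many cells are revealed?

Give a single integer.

Click 1 (3,2) count=0: revealed 14 new [(2,1) (2,2) (2,3) (3,1) (3,2) (3,3) (4,1) (4,2) (4,3) (4,4) (5,1) (5,2) (5,3) (5,4)] -> total=14
Click 2 (4,1) count=1: revealed 0 new [(none)] -> total=14
Click 3 (5,3) count=0: revealed 0 new [(none)] -> total=14
Click 4 (4,3) count=1: revealed 0 new [(none)] -> total=14

Answer: 14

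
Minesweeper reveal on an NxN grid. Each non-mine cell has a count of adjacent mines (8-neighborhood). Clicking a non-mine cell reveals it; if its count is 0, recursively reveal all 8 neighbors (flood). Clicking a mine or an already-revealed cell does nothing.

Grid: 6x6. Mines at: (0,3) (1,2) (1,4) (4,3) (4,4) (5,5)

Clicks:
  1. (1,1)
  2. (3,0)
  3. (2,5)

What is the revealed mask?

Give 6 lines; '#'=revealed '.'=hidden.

Answer: ##....
##....
###..#
###...
###...
###...

Derivation:
Click 1 (1,1) count=1: revealed 1 new [(1,1)] -> total=1
Click 2 (3,0) count=0: revealed 15 new [(0,0) (0,1) (1,0) (2,0) (2,1) (2,2) (3,0) (3,1) (3,2) (4,0) (4,1) (4,2) (5,0) (5,1) (5,2)] -> total=16
Click 3 (2,5) count=1: revealed 1 new [(2,5)] -> total=17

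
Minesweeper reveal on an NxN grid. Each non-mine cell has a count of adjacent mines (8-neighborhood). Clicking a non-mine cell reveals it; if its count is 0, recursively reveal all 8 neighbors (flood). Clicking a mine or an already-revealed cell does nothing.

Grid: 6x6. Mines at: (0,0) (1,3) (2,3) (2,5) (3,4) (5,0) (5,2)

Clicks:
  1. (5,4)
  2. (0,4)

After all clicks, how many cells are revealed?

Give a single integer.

Click 1 (5,4) count=0: revealed 6 new [(4,3) (4,4) (4,5) (5,3) (5,4) (5,5)] -> total=6
Click 2 (0,4) count=1: revealed 1 new [(0,4)] -> total=7

Answer: 7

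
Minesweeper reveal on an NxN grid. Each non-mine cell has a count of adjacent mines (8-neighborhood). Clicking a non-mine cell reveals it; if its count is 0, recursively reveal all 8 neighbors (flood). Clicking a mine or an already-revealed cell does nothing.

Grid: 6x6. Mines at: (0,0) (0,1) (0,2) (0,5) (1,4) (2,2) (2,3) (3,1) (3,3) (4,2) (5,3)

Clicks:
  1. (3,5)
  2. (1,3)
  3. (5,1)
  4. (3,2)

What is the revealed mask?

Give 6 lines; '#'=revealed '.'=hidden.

Answer: ......
...#..
....##
..#.##
....##
.#..##

Derivation:
Click 1 (3,5) count=0: revealed 8 new [(2,4) (2,5) (3,4) (3,5) (4,4) (4,5) (5,4) (5,5)] -> total=8
Click 2 (1,3) count=4: revealed 1 new [(1,3)] -> total=9
Click 3 (5,1) count=1: revealed 1 new [(5,1)] -> total=10
Click 4 (3,2) count=5: revealed 1 new [(3,2)] -> total=11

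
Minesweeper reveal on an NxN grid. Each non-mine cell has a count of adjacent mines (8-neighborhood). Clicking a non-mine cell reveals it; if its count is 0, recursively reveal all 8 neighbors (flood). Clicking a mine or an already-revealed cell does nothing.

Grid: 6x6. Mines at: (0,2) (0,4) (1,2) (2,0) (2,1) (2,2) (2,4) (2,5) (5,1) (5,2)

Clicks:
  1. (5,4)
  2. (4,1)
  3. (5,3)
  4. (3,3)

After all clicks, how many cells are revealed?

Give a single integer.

Click 1 (5,4) count=0: revealed 9 new [(3,3) (3,4) (3,5) (4,3) (4,4) (4,5) (5,3) (5,4) (5,5)] -> total=9
Click 2 (4,1) count=2: revealed 1 new [(4,1)] -> total=10
Click 3 (5,3) count=1: revealed 0 new [(none)] -> total=10
Click 4 (3,3) count=2: revealed 0 new [(none)] -> total=10

Answer: 10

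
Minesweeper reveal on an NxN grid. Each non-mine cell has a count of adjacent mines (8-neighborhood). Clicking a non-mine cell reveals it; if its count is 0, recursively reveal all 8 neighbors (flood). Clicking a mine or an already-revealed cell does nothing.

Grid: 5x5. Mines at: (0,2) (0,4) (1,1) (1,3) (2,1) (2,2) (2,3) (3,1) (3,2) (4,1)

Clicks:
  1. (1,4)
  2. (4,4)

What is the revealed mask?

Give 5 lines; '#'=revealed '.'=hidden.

Answer: .....
....#
.....
...##
...##

Derivation:
Click 1 (1,4) count=3: revealed 1 new [(1,4)] -> total=1
Click 2 (4,4) count=0: revealed 4 new [(3,3) (3,4) (4,3) (4,4)] -> total=5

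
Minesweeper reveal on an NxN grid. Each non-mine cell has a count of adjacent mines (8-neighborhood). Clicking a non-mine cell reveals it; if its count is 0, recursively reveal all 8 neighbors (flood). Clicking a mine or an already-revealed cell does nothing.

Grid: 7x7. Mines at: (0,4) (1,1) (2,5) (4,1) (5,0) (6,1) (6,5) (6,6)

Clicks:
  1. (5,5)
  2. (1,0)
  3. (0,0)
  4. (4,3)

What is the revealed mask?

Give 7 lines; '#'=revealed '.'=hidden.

Answer: #......
#.###..
..###..
..#####
..#####
..#####
..###..

Derivation:
Click 1 (5,5) count=2: revealed 1 new [(5,5)] -> total=1
Click 2 (1,0) count=1: revealed 1 new [(1,0)] -> total=2
Click 3 (0,0) count=1: revealed 1 new [(0,0)] -> total=3
Click 4 (4,3) count=0: revealed 23 new [(1,2) (1,3) (1,4) (2,2) (2,3) (2,4) (3,2) (3,3) (3,4) (3,5) (3,6) (4,2) (4,3) (4,4) (4,5) (4,6) (5,2) (5,3) (5,4) (5,6) (6,2) (6,3) (6,4)] -> total=26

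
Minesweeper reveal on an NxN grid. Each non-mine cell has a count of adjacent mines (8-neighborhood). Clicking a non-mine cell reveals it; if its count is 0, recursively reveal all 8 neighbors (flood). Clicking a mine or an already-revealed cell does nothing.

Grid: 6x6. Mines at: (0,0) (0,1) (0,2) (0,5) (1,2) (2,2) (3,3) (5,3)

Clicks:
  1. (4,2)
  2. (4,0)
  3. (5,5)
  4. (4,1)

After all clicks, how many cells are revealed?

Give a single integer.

Answer: 23

Derivation:
Click 1 (4,2) count=2: revealed 1 new [(4,2)] -> total=1
Click 2 (4,0) count=0: revealed 12 new [(1,0) (1,1) (2,0) (2,1) (3,0) (3,1) (3,2) (4,0) (4,1) (5,0) (5,1) (5,2)] -> total=13
Click 3 (5,5) count=0: revealed 10 new [(1,4) (1,5) (2,4) (2,5) (3,4) (3,5) (4,4) (4,5) (5,4) (5,5)] -> total=23
Click 4 (4,1) count=0: revealed 0 new [(none)] -> total=23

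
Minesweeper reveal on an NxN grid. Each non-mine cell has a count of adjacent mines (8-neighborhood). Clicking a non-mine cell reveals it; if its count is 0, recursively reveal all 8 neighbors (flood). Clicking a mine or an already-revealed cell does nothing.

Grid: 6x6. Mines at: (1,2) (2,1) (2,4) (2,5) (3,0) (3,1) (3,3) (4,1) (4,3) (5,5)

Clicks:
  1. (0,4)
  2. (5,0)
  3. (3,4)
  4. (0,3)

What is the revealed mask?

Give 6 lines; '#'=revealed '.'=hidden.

Answer: ...###
...###
......
....#.
......
#.....

Derivation:
Click 1 (0,4) count=0: revealed 6 new [(0,3) (0,4) (0,5) (1,3) (1,4) (1,5)] -> total=6
Click 2 (5,0) count=1: revealed 1 new [(5,0)] -> total=7
Click 3 (3,4) count=4: revealed 1 new [(3,4)] -> total=8
Click 4 (0,3) count=1: revealed 0 new [(none)] -> total=8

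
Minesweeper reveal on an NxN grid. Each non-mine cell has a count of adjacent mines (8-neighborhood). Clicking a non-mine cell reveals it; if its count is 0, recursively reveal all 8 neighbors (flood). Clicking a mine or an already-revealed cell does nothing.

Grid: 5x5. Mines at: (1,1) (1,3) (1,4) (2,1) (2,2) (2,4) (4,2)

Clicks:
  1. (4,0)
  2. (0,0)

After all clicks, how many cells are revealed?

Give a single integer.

Click 1 (4,0) count=0: revealed 4 new [(3,0) (3,1) (4,0) (4,1)] -> total=4
Click 2 (0,0) count=1: revealed 1 new [(0,0)] -> total=5

Answer: 5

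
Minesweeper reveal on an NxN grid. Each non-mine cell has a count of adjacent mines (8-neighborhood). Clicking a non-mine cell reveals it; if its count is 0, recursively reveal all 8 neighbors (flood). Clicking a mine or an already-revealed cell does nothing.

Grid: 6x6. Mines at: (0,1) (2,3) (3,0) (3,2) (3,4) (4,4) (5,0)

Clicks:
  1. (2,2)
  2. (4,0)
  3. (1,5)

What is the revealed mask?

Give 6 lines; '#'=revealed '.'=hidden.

Click 1 (2,2) count=2: revealed 1 new [(2,2)] -> total=1
Click 2 (4,0) count=2: revealed 1 new [(4,0)] -> total=2
Click 3 (1,5) count=0: revealed 10 new [(0,2) (0,3) (0,4) (0,5) (1,2) (1,3) (1,4) (1,5) (2,4) (2,5)] -> total=12

Answer: ..####
..####
..#.##
......
#.....
......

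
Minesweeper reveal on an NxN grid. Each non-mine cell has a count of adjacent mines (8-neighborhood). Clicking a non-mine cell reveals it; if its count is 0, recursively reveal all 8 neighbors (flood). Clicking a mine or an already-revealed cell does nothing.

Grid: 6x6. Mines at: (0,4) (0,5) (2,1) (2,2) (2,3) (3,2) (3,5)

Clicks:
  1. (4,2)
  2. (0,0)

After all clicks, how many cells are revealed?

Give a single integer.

Click 1 (4,2) count=1: revealed 1 new [(4,2)] -> total=1
Click 2 (0,0) count=0: revealed 8 new [(0,0) (0,1) (0,2) (0,3) (1,0) (1,1) (1,2) (1,3)] -> total=9

Answer: 9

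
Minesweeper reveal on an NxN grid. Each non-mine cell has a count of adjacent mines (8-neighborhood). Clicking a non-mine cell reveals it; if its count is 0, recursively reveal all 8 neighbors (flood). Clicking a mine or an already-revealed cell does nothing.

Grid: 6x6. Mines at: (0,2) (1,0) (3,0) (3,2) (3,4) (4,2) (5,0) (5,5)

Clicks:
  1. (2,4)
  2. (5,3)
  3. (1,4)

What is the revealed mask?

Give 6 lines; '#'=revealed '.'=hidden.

Answer: ...###
...###
...###
......
......
...#..

Derivation:
Click 1 (2,4) count=1: revealed 1 new [(2,4)] -> total=1
Click 2 (5,3) count=1: revealed 1 new [(5,3)] -> total=2
Click 3 (1,4) count=0: revealed 8 new [(0,3) (0,4) (0,5) (1,3) (1,4) (1,5) (2,3) (2,5)] -> total=10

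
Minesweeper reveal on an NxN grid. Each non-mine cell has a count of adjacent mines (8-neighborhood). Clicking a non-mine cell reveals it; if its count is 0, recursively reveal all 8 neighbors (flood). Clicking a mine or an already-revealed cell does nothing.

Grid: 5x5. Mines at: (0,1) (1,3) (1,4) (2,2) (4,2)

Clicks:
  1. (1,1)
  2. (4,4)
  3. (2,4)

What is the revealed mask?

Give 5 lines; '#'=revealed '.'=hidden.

Click 1 (1,1) count=2: revealed 1 new [(1,1)] -> total=1
Click 2 (4,4) count=0: revealed 6 new [(2,3) (2,4) (3,3) (3,4) (4,3) (4,4)] -> total=7
Click 3 (2,4) count=2: revealed 0 new [(none)] -> total=7

Answer: .....
.#...
...##
...##
...##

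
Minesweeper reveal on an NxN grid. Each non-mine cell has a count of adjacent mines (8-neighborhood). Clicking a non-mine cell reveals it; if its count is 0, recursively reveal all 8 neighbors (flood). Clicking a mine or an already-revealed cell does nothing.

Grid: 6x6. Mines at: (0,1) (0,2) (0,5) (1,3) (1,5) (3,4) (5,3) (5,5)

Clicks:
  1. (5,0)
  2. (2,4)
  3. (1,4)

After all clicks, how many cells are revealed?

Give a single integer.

Click 1 (5,0) count=0: revealed 18 new [(1,0) (1,1) (1,2) (2,0) (2,1) (2,2) (2,3) (3,0) (3,1) (3,2) (3,3) (4,0) (4,1) (4,2) (4,3) (5,0) (5,1) (5,2)] -> total=18
Click 2 (2,4) count=3: revealed 1 new [(2,4)] -> total=19
Click 3 (1,4) count=3: revealed 1 new [(1,4)] -> total=20

Answer: 20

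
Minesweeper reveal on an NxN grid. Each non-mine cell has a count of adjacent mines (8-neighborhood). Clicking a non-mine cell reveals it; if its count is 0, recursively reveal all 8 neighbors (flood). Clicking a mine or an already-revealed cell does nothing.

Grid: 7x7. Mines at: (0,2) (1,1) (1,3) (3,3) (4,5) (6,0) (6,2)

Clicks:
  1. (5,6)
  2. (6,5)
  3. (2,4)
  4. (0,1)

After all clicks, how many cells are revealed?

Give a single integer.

Click 1 (5,6) count=1: revealed 1 new [(5,6)] -> total=1
Click 2 (6,5) count=0: revealed 7 new [(5,3) (5,4) (5,5) (6,3) (6,4) (6,5) (6,6)] -> total=8
Click 3 (2,4) count=2: revealed 1 new [(2,4)] -> total=9
Click 4 (0,1) count=2: revealed 1 new [(0,1)] -> total=10

Answer: 10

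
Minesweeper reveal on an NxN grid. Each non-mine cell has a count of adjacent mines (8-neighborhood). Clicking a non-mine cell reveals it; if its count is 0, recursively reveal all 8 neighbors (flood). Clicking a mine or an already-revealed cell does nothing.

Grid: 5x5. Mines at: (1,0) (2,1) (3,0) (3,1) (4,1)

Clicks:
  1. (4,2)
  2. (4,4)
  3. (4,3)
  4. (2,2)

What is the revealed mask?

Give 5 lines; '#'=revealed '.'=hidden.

Answer: .####
.####
..###
..###
..###

Derivation:
Click 1 (4,2) count=2: revealed 1 new [(4,2)] -> total=1
Click 2 (4,4) count=0: revealed 16 new [(0,1) (0,2) (0,3) (0,4) (1,1) (1,2) (1,3) (1,4) (2,2) (2,3) (2,4) (3,2) (3,3) (3,4) (4,3) (4,4)] -> total=17
Click 3 (4,3) count=0: revealed 0 new [(none)] -> total=17
Click 4 (2,2) count=2: revealed 0 new [(none)] -> total=17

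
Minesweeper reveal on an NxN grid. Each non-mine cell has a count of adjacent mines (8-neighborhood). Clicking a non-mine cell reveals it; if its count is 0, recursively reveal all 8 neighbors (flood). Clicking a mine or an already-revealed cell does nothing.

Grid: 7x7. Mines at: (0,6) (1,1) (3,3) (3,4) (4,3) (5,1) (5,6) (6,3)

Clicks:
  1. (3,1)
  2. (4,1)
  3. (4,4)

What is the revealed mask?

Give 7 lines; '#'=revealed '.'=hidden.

Click 1 (3,1) count=0: revealed 9 new [(2,0) (2,1) (2,2) (3,0) (3,1) (3,2) (4,0) (4,1) (4,2)] -> total=9
Click 2 (4,1) count=1: revealed 0 new [(none)] -> total=9
Click 3 (4,4) count=3: revealed 1 new [(4,4)] -> total=10

Answer: .......
.......
###....
###....
###.#..
.......
.......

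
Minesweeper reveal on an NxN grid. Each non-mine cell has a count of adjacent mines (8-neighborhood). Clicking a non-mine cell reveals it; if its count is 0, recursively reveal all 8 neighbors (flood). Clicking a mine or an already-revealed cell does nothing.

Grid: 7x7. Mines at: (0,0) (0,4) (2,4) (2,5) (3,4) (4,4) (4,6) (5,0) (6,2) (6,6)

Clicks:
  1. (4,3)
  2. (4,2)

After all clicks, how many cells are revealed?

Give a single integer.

Answer: 22

Derivation:
Click 1 (4,3) count=2: revealed 1 new [(4,3)] -> total=1
Click 2 (4,2) count=0: revealed 21 new [(0,1) (0,2) (0,3) (1,0) (1,1) (1,2) (1,3) (2,0) (2,1) (2,2) (2,3) (3,0) (3,1) (3,2) (3,3) (4,0) (4,1) (4,2) (5,1) (5,2) (5,3)] -> total=22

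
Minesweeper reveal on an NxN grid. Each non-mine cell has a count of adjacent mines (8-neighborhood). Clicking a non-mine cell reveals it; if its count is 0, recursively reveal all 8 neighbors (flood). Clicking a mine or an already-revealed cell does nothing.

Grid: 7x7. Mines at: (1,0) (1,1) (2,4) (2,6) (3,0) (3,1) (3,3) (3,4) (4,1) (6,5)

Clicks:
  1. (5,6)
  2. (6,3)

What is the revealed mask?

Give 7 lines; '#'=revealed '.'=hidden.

Answer: .......
.......
.......
.......
..###..
#####.#
#####..

Derivation:
Click 1 (5,6) count=1: revealed 1 new [(5,6)] -> total=1
Click 2 (6,3) count=0: revealed 13 new [(4,2) (4,3) (4,4) (5,0) (5,1) (5,2) (5,3) (5,4) (6,0) (6,1) (6,2) (6,3) (6,4)] -> total=14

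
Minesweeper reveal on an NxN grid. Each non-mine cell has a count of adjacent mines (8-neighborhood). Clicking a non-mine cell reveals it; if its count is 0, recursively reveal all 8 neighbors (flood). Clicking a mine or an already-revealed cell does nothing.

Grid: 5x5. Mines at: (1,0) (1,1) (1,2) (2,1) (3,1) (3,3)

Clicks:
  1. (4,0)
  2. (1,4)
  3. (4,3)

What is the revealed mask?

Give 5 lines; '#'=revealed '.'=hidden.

Answer: ...##
...##
...##
.....
#..#.

Derivation:
Click 1 (4,0) count=1: revealed 1 new [(4,0)] -> total=1
Click 2 (1,4) count=0: revealed 6 new [(0,3) (0,4) (1,3) (1,4) (2,3) (2,4)] -> total=7
Click 3 (4,3) count=1: revealed 1 new [(4,3)] -> total=8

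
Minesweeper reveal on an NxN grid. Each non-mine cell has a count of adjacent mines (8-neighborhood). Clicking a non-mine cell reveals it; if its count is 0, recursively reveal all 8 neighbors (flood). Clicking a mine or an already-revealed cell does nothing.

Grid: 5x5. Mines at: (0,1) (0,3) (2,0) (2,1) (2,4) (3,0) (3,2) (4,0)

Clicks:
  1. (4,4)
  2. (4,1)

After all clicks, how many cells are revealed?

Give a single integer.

Answer: 5

Derivation:
Click 1 (4,4) count=0: revealed 4 new [(3,3) (3,4) (4,3) (4,4)] -> total=4
Click 2 (4,1) count=3: revealed 1 new [(4,1)] -> total=5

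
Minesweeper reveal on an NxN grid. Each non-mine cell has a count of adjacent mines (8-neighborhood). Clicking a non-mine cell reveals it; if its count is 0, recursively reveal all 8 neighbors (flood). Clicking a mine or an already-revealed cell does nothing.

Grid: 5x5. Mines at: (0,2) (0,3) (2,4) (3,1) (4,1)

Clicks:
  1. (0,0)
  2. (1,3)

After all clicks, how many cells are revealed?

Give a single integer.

Answer: 7

Derivation:
Click 1 (0,0) count=0: revealed 6 new [(0,0) (0,1) (1,0) (1,1) (2,0) (2,1)] -> total=6
Click 2 (1,3) count=3: revealed 1 new [(1,3)] -> total=7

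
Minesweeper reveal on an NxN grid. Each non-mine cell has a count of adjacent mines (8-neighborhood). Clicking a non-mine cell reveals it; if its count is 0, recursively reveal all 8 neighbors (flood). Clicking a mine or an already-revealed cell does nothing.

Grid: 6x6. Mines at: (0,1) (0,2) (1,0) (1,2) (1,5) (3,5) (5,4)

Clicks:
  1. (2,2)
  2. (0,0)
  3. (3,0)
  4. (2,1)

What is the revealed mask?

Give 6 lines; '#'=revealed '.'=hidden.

Answer: #.....
......
#####.
#####.
#####.
####..

Derivation:
Click 1 (2,2) count=1: revealed 1 new [(2,2)] -> total=1
Click 2 (0,0) count=2: revealed 1 new [(0,0)] -> total=2
Click 3 (3,0) count=0: revealed 18 new [(2,0) (2,1) (2,3) (2,4) (3,0) (3,1) (3,2) (3,3) (3,4) (4,0) (4,1) (4,2) (4,3) (4,4) (5,0) (5,1) (5,2) (5,3)] -> total=20
Click 4 (2,1) count=2: revealed 0 new [(none)] -> total=20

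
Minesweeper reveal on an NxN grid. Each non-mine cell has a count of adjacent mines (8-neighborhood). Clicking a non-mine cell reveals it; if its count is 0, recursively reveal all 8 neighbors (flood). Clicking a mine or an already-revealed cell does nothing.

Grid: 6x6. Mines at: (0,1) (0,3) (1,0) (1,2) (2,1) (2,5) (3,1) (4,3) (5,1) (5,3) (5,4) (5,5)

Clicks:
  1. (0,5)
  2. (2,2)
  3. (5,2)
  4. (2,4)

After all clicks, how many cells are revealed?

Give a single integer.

Answer: 7

Derivation:
Click 1 (0,5) count=0: revealed 4 new [(0,4) (0,5) (1,4) (1,5)] -> total=4
Click 2 (2,2) count=3: revealed 1 new [(2,2)] -> total=5
Click 3 (5,2) count=3: revealed 1 new [(5,2)] -> total=6
Click 4 (2,4) count=1: revealed 1 new [(2,4)] -> total=7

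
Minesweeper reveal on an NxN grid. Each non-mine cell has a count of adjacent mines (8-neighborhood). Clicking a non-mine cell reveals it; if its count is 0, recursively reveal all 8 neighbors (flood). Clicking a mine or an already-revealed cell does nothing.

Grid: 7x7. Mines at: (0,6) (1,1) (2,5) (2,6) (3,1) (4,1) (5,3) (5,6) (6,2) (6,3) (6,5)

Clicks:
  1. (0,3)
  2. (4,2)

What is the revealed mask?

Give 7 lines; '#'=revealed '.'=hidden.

Answer: ..####.
..####.
..###..
..###..
..###..
.......
.......

Derivation:
Click 1 (0,3) count=0: revealed 17 new [(0,2) (0,3) (0,4) (0,5) (1,2) (1,3) (1,4) (1,5) (2,2) (2,3) (2,4) (3,2) (3,3) (3,4) (4,2) (4,3) (4,4)] -> total=17
Click 2 (4,2) count=3: revealed 0 new [(none)] -> total=17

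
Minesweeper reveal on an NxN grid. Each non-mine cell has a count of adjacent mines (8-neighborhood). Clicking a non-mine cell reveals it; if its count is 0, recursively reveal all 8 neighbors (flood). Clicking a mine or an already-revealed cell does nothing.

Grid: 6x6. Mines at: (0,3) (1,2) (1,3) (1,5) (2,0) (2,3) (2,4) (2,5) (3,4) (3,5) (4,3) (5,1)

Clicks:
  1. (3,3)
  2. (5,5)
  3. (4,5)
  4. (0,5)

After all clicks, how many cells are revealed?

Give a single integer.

Click 1 (3,3) count=4: revealed 1 new [(3,3)] -> total=1
Click 2 (5,5) count=0: revealed 4 new [(4,4) (4,5) (5,4) (5,5)] -> total=5
Click 3 (4,5) count=2: revealed 0 new [(none)] -> total=5
Click 4 (0,5) count=1: revealed 1 new [(0,5)] -> total=6

Answer: 6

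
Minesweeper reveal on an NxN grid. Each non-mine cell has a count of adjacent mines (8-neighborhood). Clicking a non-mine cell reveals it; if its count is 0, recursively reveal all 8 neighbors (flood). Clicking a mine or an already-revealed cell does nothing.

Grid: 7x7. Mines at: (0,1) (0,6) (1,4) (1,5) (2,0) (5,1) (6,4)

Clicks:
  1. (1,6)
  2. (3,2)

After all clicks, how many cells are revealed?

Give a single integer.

Answer: 29

Derivation:
Click 1 (1,6) count=2: revealed 1 new [(1,6)] -> total=1
Click 2 (3,2) count=0: revealed 28 new [(1,1) (1,2) (1,3) (2,1) (2,2) (2,3) (2,4) (2,5) (2,6) (3,1) (3,2) (3,3) (3,4) (3,5) (3,6) (4,1) (4,2) (4,3) (4,4) (4,5) (4,6) (5,2) (5,3) (5,4) (5,5) (5,6) (6,5) (6,6)] -> total=29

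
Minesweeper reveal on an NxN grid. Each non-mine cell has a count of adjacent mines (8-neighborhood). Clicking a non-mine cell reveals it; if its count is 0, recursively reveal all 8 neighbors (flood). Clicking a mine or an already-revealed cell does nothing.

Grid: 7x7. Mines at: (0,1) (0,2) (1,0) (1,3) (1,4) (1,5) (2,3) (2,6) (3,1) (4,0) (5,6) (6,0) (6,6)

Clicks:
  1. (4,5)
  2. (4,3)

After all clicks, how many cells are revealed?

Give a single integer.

Click 1 (4,5) count=1: revealed 1 new [(4,5)] -> total=1
Click 2 (4,3) count=0: revealed 18 new [(3,2) (3,3) (3,4) (3,5) (4,1) (4,2) (4,3) (4,4) (5,1) (5,2) (5,3) (5,4) (5,5) (6,1) (6,2) (6,3) (6,4) (6,5)] -> total=19

Answer: 19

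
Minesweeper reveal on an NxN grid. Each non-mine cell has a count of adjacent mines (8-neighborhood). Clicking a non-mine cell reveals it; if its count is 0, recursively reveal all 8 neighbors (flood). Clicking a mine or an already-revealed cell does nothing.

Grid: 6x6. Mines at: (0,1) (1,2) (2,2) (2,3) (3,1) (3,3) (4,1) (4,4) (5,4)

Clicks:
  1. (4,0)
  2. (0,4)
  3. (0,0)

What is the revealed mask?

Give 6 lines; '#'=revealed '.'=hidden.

Answer: #..###
...###
....##
....##
#.....
......

Derivation:
Click 1 (4,0) count=2: revealed 1 new [(4,0)] -> total=1
Click 2 (0,4) count=0: revealed 10 new [(0,3) (0,4) (0,5) (1,3) (1,4) (1,5) (2,4) (2,5) (3,4) (3,5)] -> total=11
Click 3 (0,0) count=1: revealed 1 new [(0,0)] -> total=12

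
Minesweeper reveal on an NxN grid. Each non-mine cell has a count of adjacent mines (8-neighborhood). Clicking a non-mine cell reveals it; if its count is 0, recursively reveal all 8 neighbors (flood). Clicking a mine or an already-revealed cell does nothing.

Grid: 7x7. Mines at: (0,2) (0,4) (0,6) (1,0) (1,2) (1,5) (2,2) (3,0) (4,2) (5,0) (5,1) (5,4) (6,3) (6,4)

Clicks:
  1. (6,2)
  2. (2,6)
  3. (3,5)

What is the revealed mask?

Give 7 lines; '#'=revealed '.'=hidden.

Answer: .......
.......
...####
...####
...####
.....##
..#..##

Derivation:
Click 1 (6,2) count=2: revealed 1 new [(6,2)] -> total=1
Click 2 (2,6) count=1: revealed 1 new [(2,6)] -> total=2
Click 3 (3,5) count=0: revealed 15 new [(2,3) (2,4) (2,5) (3,3) (3,4) (3,5) (3,6) (4,3) (4,4) (4,5) (4,6) (5,5) (5,6) (6,5) (6,6)] -> total=17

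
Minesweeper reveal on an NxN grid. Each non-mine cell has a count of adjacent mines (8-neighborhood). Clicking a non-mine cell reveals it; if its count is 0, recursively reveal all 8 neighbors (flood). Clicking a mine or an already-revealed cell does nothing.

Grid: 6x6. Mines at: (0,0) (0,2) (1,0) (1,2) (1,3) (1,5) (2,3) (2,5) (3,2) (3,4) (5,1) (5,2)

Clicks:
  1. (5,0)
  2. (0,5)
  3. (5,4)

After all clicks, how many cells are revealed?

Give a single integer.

Answer: 8

Derivation:
Click 1 (5,0) count=1: revealed 1 new [(5,0)] -> total=1
Click 2 (0,5) count=1: revealed 1 new [(0,5)] -> total=2
Click 3 (5,4) count=0: revealed 6 new [(4,3) (4,4) (4,5) (5,3) (5,4) (5,5)] -> total=8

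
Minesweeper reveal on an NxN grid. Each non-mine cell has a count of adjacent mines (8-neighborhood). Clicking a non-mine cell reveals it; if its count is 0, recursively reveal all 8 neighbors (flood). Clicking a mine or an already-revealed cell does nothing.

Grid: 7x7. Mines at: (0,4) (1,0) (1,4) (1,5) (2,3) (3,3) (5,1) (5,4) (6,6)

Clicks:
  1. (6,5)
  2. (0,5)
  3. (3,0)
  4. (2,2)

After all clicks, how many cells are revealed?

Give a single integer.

Click 1 (6,5) count=2: revealed 1 new [(6,5)] -> total=1
Click 2 (0,5) count=3: revealed 1 new [(0,5)] -> total=2
Click 3 (3,0) count=0: revealed 9 new [(2,0) (2,1) (2,2) (3,0) (3,1) (3,2) (4,0) (4,1) (4,2)] -> total=11
Click 4 (2,2) count=2: revealed 0 new [(none)] -> total=11

Answer: 11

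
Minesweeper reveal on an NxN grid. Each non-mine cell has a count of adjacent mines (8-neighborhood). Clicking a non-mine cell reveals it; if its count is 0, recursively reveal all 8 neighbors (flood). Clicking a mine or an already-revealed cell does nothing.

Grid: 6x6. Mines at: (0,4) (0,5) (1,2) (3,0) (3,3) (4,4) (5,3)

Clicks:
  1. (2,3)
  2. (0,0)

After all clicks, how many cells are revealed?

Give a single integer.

Click 1 (2,3) count=2: revealed 1 new [(2,3)] -> total=1
Click 2 (0,0) count=0: revealed 6 new [(0,0) (0,1) (1,0) (1,1) (2,0) (2,1)] -> total=7

Answer: 7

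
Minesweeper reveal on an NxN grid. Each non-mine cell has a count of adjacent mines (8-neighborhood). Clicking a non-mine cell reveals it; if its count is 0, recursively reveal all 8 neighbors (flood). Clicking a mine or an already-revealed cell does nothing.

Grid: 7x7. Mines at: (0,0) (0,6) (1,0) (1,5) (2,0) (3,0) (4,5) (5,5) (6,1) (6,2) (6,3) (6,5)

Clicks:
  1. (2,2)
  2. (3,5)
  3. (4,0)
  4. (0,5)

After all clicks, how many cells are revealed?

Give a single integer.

Answer: 27

Derivation:
Click 1 (2,2) count=0: revealed 24 new [(0,1) (0,2) (0,3) (0,4) (1,1) (1,2) (1,3) (1,4) (2,1) (2,2) (2,3) (2,4) (3,1) (3,2) (3,3) (3,4) (4,1) (4,2) (4,3) (4,4) (5,1) (5,2) (5,3) (5,4)] -> total=24
Click 2 (3,5) count=1: revealed 1 new [(3,5)] -> total=25
Click 3 (4,0) count=1: revealed 1 new [(4,0)] -> total=26
Click 4 (0,5) count=2: revealed 1 new [(0,5)] -> total=27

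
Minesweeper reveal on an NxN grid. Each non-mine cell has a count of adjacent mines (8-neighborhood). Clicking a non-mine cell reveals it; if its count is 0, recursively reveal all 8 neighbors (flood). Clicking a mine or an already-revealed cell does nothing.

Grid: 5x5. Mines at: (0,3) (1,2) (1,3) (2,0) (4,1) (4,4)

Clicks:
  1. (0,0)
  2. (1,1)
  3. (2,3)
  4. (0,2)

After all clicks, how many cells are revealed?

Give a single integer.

Answer: 6

Derivation:
Click 1 (0,0) count=0: revealed 4 new [(0,0) (0,1) (1,0) (1,1)] -> total=4
Click 2 (1,1) count=2: revealed 0 new [(none)] -> total=4
Click 3 (2,3) count=2: revealed 1 new [(2,3)] -> total=5
Click 4 (0,2) count=3: revealed 1 new [(0,2)] -> total=6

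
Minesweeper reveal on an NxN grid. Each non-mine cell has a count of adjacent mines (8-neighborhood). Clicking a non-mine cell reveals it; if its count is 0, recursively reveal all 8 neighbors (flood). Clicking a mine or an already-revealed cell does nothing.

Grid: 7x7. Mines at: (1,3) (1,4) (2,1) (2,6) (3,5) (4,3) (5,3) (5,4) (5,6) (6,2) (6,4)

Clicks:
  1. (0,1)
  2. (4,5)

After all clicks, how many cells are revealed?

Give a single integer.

Click 1 (0,1) count=0: revealed 6 new [(0,0) (0,1) (0,2) (1,0) (1,1) (1,2)] -> total=6
Click 2 (4,5) count=3: revealed 1 new [(4,5)] -> total=7

Answer: 7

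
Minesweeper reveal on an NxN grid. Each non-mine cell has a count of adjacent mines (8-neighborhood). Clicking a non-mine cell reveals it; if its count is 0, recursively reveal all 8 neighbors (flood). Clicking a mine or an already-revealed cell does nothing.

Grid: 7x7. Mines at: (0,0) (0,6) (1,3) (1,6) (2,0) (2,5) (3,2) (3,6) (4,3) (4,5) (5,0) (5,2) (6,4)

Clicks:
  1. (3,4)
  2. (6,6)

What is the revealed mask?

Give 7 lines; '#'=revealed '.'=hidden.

Click 1 (3,4) count=3: revealed 1 new [(3,4)] -> total=1
Click 2 (6,6) count=0: revealed 4 new [(5,5) (5,6) (6,5) (6,6)] -> total=5

Answer: .......
.......
.......
....#..
.......
.....##
.....##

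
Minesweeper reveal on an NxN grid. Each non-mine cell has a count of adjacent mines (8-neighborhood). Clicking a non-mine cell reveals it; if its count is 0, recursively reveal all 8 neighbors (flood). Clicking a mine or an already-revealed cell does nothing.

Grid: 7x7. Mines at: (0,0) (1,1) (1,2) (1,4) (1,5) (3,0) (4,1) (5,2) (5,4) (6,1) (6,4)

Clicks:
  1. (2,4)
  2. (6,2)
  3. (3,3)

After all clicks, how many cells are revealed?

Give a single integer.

Answer: 20

Derivation:
Click 1 (2,4) count=2: revealed 1 new [(2,4)] -> total=1
Click 2 (6,2) count=2: revealed 1 new [(6,2)] -> total=2
Click 3 (3,3) count=0: revealed 18 new [(2,2) (2,3) (2,5) (2,6) (3,2) (3,3) (3,4) (3,5) (3,6) (4,2) (4,3) (4,4) (4,5) (4,6) (5,5) (5,6) (6,5) (6,6)] -> total=20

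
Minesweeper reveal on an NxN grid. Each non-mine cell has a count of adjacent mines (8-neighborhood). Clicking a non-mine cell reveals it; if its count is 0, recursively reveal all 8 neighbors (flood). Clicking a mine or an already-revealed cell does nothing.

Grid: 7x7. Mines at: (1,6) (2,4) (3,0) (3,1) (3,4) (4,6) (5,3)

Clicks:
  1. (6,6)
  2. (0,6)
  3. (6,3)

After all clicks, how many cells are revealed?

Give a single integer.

Answer: 8

Derivation:
Click 1 (6,6) count=0: revealed 6 new [(5,4) (5,5) (5,6) (6,4) (6,5) (6,6)] -> total=6
Click 2 (0,6) count=1: revealed 1 new [(0,6)] -> total=7
Click 3 (6,3) count=1: revealed 1 new [(6,3)] -> total=8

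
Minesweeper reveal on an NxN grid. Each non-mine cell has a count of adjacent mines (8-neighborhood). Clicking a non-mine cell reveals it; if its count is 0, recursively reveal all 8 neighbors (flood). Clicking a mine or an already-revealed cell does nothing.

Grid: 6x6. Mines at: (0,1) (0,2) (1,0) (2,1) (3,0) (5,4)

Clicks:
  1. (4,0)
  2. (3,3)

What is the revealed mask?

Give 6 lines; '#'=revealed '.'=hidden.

Answer: ...###
..####
..####
.#####
######
####..

Derivation:
Click 1 (4,0) count=1: revealed 1 new [(4,0)] -> total=1
Click 2 (3,3) count=0: revealed 25 new [(0,3) (0,4) (0,5) (1,2) (1,3) (1,4) (1,5) (2,2) (2,3) (2,4) (2,5) (3,1) (3,2) (3,3) (3,4) (3,5) (4,1) (4,2) (4,3) (4,4) (4,5) (5,0) (5,1) (5,2) (5,3)] -> total=26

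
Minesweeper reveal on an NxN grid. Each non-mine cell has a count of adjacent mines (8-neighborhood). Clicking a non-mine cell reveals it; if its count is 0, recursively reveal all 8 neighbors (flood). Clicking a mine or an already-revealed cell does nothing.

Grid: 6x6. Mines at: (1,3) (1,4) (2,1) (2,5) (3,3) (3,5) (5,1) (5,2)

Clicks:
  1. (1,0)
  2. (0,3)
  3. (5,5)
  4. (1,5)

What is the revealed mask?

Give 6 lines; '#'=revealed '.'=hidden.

Answer: ...#..
#....#
......
......
...###
...###

Derivation:
Click 1 (1,0) count=1: revealed 1 new [(1,0)] -> total=1
Click 2 (0,3) count=2: revealed 1 new [(0,3)] -> total=2
Click 3 (5,5) count=0: revealed 6 new [(4,3) (4,4) (4,5) (5,3) (5,4) (5,5)] -> total=8
Click 4 (1,5) count=2: revealed 1 new [(1,5)] -> total=9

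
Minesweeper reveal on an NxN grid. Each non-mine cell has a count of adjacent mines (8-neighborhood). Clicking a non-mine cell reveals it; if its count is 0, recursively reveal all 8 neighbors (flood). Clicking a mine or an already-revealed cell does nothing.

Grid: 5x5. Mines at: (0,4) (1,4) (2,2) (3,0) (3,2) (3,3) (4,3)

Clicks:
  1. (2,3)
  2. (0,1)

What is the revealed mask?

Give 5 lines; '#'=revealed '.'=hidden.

Answer: ####.
####.
##.#.
.....
.....

Derivation:
Click 1 (2,3) count=4: revealed 1 new [(2,3)] -> total=1
Click 2 (0,1) count=0: revealed 10 new [(0,0) (0,1) (0,2) (0,3) (1,0) (1,1) (1,2) (1,3) (2,0) (2,1)] -> total=11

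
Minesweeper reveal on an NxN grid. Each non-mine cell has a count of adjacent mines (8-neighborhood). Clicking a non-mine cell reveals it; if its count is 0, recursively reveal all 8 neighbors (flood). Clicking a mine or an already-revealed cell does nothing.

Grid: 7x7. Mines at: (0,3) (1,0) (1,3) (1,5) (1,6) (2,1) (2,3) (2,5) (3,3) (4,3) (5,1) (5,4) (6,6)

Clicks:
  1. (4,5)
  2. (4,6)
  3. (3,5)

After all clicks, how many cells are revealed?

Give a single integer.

Click 1 (4,5) count=1: revealed 1 new [(4,5)] -> total=1
Click 2 (4,6) count=0: revealed 5 new [(3,5) (3,6) (4,6) (5,5) (5,6)] -> total=6
Click 3 (3,5) count=1: revealed 0 new [(none)] -> total=6

Answer: 6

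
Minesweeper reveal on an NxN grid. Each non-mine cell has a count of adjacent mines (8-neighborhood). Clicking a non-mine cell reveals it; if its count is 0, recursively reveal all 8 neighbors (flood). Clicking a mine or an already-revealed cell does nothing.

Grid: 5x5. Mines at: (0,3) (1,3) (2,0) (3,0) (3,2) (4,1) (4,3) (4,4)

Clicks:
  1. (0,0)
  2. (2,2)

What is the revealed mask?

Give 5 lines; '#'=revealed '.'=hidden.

Answer: ###..
###..
..#..
.....
.....

Derivation:
Click 1 (0,0) count=0: revealed 6 new [(0,0) (0,1) (0,2) (1,0) (1,1) (1,2)] -> total=6
Click 2 (2,2) count=2: revealed 1 new [(2,2)] -> total=7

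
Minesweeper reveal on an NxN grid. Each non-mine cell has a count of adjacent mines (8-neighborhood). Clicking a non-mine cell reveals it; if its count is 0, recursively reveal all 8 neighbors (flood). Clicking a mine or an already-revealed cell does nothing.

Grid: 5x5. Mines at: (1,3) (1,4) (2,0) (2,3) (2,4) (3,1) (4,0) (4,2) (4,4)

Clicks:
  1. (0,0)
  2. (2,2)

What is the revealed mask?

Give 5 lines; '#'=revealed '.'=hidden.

Click 1 (0,0) count=0: revealed 6 new [(0,0) (0,1) (0,2) (1,0) (1,1) (1,2)] -> total=6
Click 2 (2,2) count=3: revealed 1 new [(2,2)] -> total=7

Answer: ###..
###..
..#..
.....
.....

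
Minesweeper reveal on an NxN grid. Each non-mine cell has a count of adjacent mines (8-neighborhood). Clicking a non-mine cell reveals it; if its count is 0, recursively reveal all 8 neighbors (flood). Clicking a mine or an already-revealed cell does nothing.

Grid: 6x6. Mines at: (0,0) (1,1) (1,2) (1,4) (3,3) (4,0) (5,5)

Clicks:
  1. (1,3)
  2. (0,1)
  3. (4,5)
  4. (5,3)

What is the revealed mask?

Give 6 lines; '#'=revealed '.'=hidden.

Answer: .#....
...#..
......
......
.#####
.####.

Derivation:
Click 1 (1,3) count=2: revealed 1 new [(1,3)] -> total=1
Click 2 (0,1) count=3: revealed 1 new [(0,1)] -> total=2
Click 3 (4,5) count=1: revealed 1 new [(4,5)] -> total=3
Click 4 (5,3) count=0: revealed 8 new [(4,1) (4,2) (4,3) (4,4) (5,1) (5,2) (5,3) (5,4)] -> total=11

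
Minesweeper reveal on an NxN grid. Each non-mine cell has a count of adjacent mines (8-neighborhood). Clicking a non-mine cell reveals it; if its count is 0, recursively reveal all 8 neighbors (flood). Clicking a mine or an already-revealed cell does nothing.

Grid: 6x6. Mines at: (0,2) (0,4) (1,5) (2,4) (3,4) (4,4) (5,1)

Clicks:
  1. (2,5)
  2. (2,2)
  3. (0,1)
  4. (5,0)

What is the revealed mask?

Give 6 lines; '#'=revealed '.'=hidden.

Answer: ##....
####..
####.#
####..
####..
#.....

Derivation:
Click 1 (2,5) count=3: revealed 1 new [(2,5)] -> total=1
Click 2 (2,2) count=0: revealed 18 new [(0,0) (0,1) (1,0) (1,1) (1,2) (1,3) (2,0) (2,1) (2,2) (2,3) (3,0) (3,1) (3,2) (3,3) (4,0) (4,1) (4,2) (4,3)] -> total=19
Click 3 (0,1) count=1: revealed 0 new [(none)] -> total=19
Click 4 (5,0) count=1: revealed 1 new [(5,0)] -> total=20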